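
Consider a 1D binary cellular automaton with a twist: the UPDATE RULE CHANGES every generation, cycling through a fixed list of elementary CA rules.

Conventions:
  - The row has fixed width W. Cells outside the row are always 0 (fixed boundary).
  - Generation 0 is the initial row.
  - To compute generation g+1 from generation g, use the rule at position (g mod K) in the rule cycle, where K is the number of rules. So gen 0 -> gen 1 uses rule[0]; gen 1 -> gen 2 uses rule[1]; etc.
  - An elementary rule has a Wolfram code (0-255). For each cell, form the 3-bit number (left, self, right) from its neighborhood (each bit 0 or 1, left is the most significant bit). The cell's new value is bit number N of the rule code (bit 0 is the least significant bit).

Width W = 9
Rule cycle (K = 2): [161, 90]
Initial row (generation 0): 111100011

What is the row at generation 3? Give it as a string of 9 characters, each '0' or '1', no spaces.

Gen 0: 111100011
Gen 1 (rule 161): 011001000
Gen 2 (rule 90): 111110100
Gen 3 (rule 161): 011101001

Answer: 011101001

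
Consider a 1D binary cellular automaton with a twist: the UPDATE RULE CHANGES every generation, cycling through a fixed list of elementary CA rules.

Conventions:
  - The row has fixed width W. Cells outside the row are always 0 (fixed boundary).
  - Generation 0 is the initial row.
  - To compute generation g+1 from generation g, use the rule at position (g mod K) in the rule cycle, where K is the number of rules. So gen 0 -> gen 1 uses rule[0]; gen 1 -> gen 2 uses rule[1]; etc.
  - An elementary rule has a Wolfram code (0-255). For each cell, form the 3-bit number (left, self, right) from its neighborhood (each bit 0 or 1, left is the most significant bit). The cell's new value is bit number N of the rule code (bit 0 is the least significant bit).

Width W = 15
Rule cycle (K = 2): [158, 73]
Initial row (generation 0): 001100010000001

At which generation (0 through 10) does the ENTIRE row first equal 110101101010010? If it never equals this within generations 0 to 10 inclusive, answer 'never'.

Answer: 3

Derivation:
Gen 0: 001100010000001
Gen 1 (rule 158): 011010111000011
Gen 2 (rule 73): 011000101011011
Gen 3 (rule 158): 110101101010010
Gen 4 (rule 73): 110001100000000
Gen 5 (rule 158): 101011010000000
Gen 6 (rule 73): 000011000111111
Gen 7 (rule 158): 000110101111110
Gen 8 (rule 73): 110110001000010
Gen 9 (rule 158): 100101011100111
Gen 10 (rule 73): 000000010100101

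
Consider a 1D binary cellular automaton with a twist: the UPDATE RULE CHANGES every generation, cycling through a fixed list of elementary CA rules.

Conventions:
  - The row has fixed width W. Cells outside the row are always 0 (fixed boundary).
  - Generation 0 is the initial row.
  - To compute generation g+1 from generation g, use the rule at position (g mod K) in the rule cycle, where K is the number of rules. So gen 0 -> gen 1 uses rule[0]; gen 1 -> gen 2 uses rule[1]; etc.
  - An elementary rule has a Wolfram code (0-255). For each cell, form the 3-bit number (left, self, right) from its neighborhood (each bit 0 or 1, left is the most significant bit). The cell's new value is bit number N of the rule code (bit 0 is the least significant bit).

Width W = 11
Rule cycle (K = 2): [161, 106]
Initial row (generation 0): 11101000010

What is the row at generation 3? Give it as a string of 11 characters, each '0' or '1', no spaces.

Gen 0: 11101000010
Gen 1 (rule 161): 01010011000
Gen 2 (rule 106): 10100111000
Gen 3 (rule 161): 01000010011

Answer: 01000010011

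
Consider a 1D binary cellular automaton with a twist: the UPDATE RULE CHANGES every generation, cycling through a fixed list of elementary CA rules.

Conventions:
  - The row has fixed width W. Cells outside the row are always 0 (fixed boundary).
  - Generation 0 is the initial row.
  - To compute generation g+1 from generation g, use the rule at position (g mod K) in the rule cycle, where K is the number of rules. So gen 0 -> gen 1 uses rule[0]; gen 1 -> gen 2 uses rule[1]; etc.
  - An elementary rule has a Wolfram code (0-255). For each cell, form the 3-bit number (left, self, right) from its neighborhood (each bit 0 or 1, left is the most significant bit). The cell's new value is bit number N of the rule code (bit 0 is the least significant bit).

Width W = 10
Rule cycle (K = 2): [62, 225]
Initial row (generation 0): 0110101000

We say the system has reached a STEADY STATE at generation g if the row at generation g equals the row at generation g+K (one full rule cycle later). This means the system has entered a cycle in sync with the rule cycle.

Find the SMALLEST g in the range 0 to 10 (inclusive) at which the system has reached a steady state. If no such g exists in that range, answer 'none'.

Gen 0: 0110101000
Gen 1 (rule 62): 1101111100
Gen 2 (rule 225): 0110111101
Gen 3 (rule 62): 1101100011
Gen 4 (rule 225): 0110101001
Gen 5 (rule 62): 1101111111
Gen 6 (rule 225): 0110111111
Gen 7 (rule 62): 1101100000
Gen 8 (rule 225): 0110101111
Gen 9 (rule 62): 1101111000
Gen 10 (rule 225): 0110111011
Gen 11 (rule 62): 1101100110
Gen 12 (rule 225): 0110100010

Answer: none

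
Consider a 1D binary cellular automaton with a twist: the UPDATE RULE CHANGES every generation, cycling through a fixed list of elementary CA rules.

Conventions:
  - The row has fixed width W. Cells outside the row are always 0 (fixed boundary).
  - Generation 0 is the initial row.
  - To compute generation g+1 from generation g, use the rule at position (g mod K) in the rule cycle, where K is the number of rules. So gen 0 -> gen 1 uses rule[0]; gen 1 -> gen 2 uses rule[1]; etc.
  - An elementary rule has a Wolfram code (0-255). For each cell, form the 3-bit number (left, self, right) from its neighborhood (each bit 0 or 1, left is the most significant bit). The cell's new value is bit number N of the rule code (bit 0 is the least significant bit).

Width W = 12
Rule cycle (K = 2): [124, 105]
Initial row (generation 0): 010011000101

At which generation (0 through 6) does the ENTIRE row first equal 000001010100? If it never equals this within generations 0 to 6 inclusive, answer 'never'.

Answer: never

Derivation:
Gen 0: 010011000101
Gen 1 (rule 124): 011011100111
Gen 2 (rule 105): 011110100101
Gen 3 (rule 124): 010011110111
Gen 4 (rule 105): 000010011101
Gen 5 (rule 124): 000011010111
Gen 6 (rule 105): 111011101101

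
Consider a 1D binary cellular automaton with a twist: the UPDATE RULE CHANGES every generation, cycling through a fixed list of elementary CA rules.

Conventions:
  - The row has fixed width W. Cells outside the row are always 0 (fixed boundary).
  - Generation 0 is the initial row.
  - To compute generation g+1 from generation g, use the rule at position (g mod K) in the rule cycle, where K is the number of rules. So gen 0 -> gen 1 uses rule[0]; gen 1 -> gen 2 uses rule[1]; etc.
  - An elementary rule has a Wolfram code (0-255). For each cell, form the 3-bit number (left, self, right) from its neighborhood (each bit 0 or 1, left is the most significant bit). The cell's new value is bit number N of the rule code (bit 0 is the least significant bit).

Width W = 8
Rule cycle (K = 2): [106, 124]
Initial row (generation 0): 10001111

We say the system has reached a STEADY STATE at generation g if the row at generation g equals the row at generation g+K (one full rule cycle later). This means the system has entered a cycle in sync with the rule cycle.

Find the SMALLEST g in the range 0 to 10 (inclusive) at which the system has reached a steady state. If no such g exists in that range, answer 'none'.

Answer: none

Derivation:
Gen 0: 10001111
Gen 1 (rule 106): 00011001
Gen 2 (rule 124): 00011101
Gen 3 (rule 106): 00110110
Gen 4 (rule 124): 00111111
Gen 5 (rule 106): 01100001
Gen 6 (rule 124): 01110001
Gen 7 (rule 106): 11010010
Gen 8 (rule 124): 11111011
Gen 9 (rule 106): 10001111
Gen 10 (rule 124): 11001001
Gen 11 (rule 106): 11010010
Gen 12 (rule 124): 11111011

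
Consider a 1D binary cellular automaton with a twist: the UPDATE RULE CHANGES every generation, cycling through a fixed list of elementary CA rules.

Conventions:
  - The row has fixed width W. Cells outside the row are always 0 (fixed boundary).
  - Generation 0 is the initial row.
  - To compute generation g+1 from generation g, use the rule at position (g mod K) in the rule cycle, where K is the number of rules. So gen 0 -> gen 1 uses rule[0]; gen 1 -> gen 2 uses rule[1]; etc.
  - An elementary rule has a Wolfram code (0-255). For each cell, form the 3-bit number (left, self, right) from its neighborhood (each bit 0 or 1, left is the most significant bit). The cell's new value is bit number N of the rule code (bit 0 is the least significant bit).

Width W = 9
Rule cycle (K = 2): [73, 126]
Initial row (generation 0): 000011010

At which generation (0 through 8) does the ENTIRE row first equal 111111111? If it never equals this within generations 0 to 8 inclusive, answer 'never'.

Gen 0: 000011010
Gen 1 (rule 73): 111011000
Gen 2 (rule 126): 101111100
Gen 3 (rule 73): 001000101
Gen 4 (rule 126): 011101111
Gen 5 (rule 73): 010101001
Gen 6 (rule 126): 111111111
Gen 7 (rule 73): 100000001
Gen 8 (rule 126): 110000011

Answer: 6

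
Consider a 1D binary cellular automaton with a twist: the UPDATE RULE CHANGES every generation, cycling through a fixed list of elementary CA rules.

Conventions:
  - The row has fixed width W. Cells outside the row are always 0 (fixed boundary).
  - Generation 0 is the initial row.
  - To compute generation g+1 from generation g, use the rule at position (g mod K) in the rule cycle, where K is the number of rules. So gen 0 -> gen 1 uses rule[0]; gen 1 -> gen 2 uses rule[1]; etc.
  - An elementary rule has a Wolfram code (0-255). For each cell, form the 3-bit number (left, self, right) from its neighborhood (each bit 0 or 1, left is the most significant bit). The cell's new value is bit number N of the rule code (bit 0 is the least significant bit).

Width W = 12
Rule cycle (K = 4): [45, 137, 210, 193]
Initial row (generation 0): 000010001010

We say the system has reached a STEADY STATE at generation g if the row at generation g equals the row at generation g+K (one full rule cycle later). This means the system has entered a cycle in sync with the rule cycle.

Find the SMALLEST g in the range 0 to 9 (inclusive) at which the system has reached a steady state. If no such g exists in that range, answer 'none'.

Answer: none

Derivation:
Gen 0: 000010001010
Gen 1 (rule 45): 111010101110
Gen 2 (rule 137): 110000001100
Gen 3 (rule 210): 011000010110
Gen 4 (rule 193): 001011000010
Gen 5 (rule 45): 101110011010
Gen 6 (rule 137): 001100010000
Gen 7 (rule 210): 010110101000
Gen 8 (rule 193): 000010000011
Gen 9 (rule 45): 111010111010
Gen 10 (rule 137): 110000110000
Gen 11 (rule 210): 011001011000
Gen 12 (rule 193): 001000001011
Gen 13 (rule 45): 101011101110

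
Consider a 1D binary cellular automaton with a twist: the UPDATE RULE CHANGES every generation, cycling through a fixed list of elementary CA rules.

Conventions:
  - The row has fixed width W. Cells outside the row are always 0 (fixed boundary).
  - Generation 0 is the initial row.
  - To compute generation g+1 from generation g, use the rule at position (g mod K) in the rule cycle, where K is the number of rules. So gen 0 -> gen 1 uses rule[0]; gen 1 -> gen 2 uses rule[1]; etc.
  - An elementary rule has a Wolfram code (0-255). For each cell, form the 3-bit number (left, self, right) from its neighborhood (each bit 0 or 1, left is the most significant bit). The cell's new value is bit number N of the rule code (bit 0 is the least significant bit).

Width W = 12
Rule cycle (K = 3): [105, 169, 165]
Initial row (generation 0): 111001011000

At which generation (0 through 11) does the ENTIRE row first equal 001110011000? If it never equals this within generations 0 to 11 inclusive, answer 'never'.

Answer: never

Derivation:
Gen 0: 111001011000
Gen 1 (rule 105): 101000111011
Gen 2 (rule 169): 010010110110
Gen 3 (rule 165): 010011001000
Gen 4 (rule 105): 000011000011
Gen 5 (rule 169): 111010011010
Gen 6 (rule 165): 010110000110
Gen 7 (rule 105): 001110110110
Gen 8 (rule 169): 101101101100
Gen 9 (rule 165): 110010010001
Gen 10 (rule 105): 110000000100
Gen 11 (rule 169): 100111110001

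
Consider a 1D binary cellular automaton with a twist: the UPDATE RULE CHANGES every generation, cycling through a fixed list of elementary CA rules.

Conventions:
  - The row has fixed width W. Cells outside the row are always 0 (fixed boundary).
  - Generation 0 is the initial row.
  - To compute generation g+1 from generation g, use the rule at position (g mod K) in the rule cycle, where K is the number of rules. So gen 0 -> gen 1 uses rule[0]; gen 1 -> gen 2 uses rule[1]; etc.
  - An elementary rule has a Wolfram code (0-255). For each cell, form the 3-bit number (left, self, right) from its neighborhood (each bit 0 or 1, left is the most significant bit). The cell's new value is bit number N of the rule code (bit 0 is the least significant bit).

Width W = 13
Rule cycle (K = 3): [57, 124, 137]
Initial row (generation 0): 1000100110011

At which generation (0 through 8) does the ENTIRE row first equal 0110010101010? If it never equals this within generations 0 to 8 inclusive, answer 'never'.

Answer: 1

Derivation:
Gen 0: 1000100110011
Gen 1 (rule 57): 0110010101010
Gen 2 (rule 124): 0111011111111
Gen 3 (rule 137): 0110011111110
Gen 4 (rule 57): 0101010000001
Gen 5 (rule 124): 0111111000001
Gen 6 (rule 137): 0111110011100
Gen 7 (rule 57): 0100001010011
Gen 8 (rule 124): 0110001111011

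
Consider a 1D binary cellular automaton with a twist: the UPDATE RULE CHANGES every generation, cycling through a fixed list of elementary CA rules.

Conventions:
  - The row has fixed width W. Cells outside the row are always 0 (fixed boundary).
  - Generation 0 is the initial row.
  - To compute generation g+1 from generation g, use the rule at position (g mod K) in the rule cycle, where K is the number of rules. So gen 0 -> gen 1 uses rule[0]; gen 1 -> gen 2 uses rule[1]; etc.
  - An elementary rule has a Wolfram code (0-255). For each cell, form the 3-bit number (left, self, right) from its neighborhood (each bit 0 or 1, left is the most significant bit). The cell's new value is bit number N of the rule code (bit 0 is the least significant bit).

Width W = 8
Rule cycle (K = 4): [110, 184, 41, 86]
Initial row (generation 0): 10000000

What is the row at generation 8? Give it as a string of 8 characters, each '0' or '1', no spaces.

Gen 0: 10000000
Gen 1 (rule 110): 10000000
Gen 2 (rule 184): 01000000
Gen 3 (rule 41): 00011111
Gen 4 (rule 86): 00100001
Gen 5 (rule 110): 01100011
Gen 6 (rule 184): 01010010
Gen 7 (rule 41): 00100000
Gen 8 (rule 86): 01110000

Answer: 01110000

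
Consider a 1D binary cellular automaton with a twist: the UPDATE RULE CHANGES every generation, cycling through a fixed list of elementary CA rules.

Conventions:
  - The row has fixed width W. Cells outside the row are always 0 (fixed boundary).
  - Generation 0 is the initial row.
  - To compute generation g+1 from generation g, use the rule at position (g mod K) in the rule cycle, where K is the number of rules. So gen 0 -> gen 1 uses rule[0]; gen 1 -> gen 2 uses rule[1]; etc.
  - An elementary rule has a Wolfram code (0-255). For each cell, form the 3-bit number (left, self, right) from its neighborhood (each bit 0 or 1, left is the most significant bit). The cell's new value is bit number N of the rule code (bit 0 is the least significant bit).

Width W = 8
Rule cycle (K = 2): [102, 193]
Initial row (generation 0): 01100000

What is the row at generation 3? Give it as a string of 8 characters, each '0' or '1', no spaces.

Answer: 00010001

Derivation:
Gen 0: 01100000
Gen 1 (rule 102): 10100000
Gen 2 (rule 193): 00001111
Gen 3 (rule 102): 00010001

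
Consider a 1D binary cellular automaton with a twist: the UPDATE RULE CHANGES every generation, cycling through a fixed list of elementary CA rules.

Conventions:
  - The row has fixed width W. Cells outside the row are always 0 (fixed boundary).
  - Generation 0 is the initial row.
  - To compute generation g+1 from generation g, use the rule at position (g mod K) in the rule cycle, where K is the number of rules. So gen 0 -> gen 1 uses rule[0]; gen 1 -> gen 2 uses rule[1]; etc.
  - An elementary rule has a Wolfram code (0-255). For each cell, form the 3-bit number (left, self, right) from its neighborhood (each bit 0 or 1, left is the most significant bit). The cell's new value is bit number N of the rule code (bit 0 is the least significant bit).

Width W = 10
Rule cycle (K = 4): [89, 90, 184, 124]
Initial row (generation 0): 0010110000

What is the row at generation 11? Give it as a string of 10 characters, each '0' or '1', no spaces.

Answer: 0101001110

Derivation:
Gen 0: 0010110000
Gen 1 (rule 89): 1000111111
Gen 2 (rule 90): 0101100001
Gen 3 (rule 184): 0011010000
Gen 4 (rule 124): 0011111000
Gen 5 (rule 89): 1010001111
Gen 6 (rule 90): 0001011001
Gen 7 (rule 184): 0000110100
Gen 8 (rule 124): 0000111110
Gen 9 (rule 89): 1110100011
Gen 10 (rule 90): 1010010111
Gen 11 (rule 184): 0101001110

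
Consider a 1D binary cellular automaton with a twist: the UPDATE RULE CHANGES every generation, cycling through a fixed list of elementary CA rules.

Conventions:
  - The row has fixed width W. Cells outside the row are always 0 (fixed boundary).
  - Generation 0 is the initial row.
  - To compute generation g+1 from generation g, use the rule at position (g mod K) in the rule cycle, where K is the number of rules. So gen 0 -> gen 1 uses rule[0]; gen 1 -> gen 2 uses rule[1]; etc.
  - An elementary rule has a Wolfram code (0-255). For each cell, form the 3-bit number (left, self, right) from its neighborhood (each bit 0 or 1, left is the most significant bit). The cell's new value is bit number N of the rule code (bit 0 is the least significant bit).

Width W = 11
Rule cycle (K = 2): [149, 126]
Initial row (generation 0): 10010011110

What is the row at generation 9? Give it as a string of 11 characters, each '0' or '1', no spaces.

Gen 0: 10010011110
Gen 1 (rule 149): 11011001101
Gen 2 (rule 126): 11111111111
Gen 3 (rule 149): 01111111110
Gen 4 (rule 126): 11000000011
Gen 5 (rule 149): 00111111000
Gen 6 (rule 126): 01100001100
Gen 7 (rule 149): 00011100011
Gen 8 (rule 126): 00110110111
Gen 9 (rule 149): 10000000010

Answer: 10000000010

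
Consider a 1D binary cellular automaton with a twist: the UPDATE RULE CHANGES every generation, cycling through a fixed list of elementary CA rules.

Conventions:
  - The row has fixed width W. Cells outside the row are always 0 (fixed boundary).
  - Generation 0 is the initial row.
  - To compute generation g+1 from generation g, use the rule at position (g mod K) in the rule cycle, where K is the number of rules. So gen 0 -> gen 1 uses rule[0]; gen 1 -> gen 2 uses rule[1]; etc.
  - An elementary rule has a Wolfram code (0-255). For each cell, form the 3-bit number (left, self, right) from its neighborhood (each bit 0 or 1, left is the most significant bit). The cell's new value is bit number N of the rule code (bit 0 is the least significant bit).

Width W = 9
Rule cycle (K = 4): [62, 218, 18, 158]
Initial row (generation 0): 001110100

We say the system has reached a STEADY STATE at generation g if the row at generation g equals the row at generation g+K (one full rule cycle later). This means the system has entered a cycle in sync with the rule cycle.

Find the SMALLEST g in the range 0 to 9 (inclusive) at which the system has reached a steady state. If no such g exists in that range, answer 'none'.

Answer: 3

Derivation:
Gen 0: 001110100
Gen 1 (rule 62): 011001110
Gen 2 (rule 218): 111111111
Gen 3 (rule 18): 000000000
Gen 4 (rule 158): 000000000
Gen 5 (rule 62): 000000000
Gen 6 (rule 218): 000000000
Gen 7 (rule 18): 000000000
Gen 8 (rule 158): 000000000
Gen 9 (rule 62): 000000000
Gen 10 (rule 218): 000000000
Gen 11 (rule 18): 000000000
Gen 12 (rule 158): 000000000
Gen 13 (rule 62): 000000000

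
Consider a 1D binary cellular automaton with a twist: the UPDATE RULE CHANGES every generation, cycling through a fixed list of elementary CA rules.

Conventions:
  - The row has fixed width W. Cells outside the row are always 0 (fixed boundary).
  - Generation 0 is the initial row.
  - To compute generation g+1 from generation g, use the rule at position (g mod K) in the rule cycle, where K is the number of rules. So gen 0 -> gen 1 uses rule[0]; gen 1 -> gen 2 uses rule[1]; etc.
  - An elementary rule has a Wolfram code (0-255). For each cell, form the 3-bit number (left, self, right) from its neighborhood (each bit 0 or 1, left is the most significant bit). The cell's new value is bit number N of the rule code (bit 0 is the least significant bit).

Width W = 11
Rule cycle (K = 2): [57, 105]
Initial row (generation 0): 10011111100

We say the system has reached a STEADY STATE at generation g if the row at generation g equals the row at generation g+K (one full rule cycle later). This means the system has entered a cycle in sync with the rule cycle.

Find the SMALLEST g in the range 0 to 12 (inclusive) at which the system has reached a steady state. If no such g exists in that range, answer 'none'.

Answer: none

Derivation:
Gen 0: 10011111100
Gen 1 (rule 57): 01010000011
Gen 2 (rule 105): 00100111011
Gen 3 (rule 57): 10010100110
Gen 4 (rule 105): 00001000110
Gen 5 (rule 57): 11100110101
Gen 6 (rule 105): 10100111010
Gen 7 (rule 57): 01010100101
Gen 8 (rule 105): 00101000010
Gen 9 (rule 57): 10010111001
Gen 10 (rule 105): 00001101000
Gen 11 (rule 57): 11101010111
Gen 12 (rule 105): 10110101101
Gen 13 (rule 57): 01101011010
Gen 14 (rule 105): 01110111100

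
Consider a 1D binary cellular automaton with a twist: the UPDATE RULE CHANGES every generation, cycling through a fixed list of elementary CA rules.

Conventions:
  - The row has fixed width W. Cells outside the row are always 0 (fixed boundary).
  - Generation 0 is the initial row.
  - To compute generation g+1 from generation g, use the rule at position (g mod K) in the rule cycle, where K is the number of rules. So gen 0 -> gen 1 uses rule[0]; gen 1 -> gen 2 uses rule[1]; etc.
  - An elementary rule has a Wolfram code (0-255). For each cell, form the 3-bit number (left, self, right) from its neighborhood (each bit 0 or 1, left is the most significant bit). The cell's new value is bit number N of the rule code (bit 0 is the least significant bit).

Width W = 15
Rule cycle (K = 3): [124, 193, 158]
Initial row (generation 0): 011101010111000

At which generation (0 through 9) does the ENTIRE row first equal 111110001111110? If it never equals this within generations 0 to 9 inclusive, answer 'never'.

Answer: never

Derivation:
Gen 0: 011101010111000
Gen 1 (rule 124): 010111111101100
Gen 2 (rule 193): 000011111100101
Gen 3 (rule 158): 000111111011101
Gen 4 (rule 124): 000100001110111
Gen 5 (rule 193): 110001100110011
Gen 6 (rule 158): 101011011101110
Gen 7 (rule 124): 111111110111011
Gen 8 (rule 193): 011111110011001
Gen 9 (rule 158): 111111101110111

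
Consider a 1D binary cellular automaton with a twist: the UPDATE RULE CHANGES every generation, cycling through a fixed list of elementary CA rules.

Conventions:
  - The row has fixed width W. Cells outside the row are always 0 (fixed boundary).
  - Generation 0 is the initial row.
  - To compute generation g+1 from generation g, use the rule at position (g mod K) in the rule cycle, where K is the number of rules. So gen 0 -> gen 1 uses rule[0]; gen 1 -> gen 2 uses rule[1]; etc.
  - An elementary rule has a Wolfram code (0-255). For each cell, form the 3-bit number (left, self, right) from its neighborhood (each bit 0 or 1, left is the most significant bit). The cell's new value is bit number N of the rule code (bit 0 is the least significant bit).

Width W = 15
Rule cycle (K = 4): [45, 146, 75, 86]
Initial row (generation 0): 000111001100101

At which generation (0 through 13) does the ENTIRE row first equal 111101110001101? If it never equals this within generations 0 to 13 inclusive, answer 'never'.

Answer: 13

Derivation:
Gen 0: 000111001100101
Gen 1 (rule 45): 110100001000111
Gen 2 (rule 146): 000010010101010
Gen 3 (rule 75): 111100100000000
Gen 4 (rule 86): 000111110000000
Gen 5 (rule 45): 110100000111111
Gen 6 (rule 146): 000010001011110
Gen 7 (rule 75): 111100110010010
Gen 8 (rule 86): 000111011111111
Gen 9 (rule 45): 110100110000000
Gen 10 (rule 146): 000011001000000
Gen 11 (rule 75): 111111010011111
Gen 12 (rule 86): 000001011100001
Gen 13 (rule 45): 111101110001101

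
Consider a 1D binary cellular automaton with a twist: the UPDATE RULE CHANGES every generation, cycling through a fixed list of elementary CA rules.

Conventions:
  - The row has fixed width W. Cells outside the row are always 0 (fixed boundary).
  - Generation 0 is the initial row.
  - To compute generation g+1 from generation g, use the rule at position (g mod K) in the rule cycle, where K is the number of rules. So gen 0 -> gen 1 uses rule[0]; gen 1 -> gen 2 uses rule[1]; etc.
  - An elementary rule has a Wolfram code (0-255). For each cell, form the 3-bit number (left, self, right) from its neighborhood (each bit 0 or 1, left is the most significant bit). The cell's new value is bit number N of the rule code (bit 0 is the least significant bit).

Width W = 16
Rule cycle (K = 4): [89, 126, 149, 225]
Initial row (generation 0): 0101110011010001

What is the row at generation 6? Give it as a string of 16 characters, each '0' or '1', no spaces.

Answer: 1011110000000111

Derivation:
Gen 0: 0101110011010001
Gen 1 (rule 89): 0001011011001100
Gen 2 (rule 126): 0011111111111110
Gen 3 (rule 149): 1001111111111101
Gen 4 (rule 225): 0000111111111110
Gen 5 (rule 89): 1110100000000011
Gen 6 (rule 126): 1011110000000111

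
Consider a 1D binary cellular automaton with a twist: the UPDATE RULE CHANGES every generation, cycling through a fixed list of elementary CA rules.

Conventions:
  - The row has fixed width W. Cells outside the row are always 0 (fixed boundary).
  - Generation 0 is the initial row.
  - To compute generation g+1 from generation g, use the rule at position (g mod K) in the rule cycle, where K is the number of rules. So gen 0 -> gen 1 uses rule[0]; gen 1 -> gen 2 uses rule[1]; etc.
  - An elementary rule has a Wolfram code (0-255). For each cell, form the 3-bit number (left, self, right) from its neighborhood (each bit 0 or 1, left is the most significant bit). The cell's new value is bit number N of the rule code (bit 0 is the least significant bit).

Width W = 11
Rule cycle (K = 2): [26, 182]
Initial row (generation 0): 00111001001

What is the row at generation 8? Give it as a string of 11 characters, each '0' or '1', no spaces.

Gen 0: 00111001001
Gen 1 (rule 26): 01100110110
Gen 2 (rule 182): 10011001001
Gen 3 (rule 26): 01110110110
Gen 4 (rule 182): 10101001001
Gen 5 (rule 26): 00000110110
Gen 6 (rule 182): 00001001001
Gen 7 (rule 26): 00010110110
Gen 8 (rule 182): 00111001001

Answer: 00111001001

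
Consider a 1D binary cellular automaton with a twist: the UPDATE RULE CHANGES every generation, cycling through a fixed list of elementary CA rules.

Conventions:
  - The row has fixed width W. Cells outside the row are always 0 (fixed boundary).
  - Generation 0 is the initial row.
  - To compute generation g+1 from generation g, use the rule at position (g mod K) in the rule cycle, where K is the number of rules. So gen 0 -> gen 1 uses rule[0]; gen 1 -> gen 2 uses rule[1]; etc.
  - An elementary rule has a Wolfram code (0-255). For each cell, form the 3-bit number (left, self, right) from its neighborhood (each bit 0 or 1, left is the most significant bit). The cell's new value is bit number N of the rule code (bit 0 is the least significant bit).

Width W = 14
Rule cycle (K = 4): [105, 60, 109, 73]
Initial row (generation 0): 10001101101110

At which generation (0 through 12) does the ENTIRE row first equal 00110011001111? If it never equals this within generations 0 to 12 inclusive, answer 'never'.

Gen 0: 10001101101110
Gen 1 (rule 105): 00101111111010
Gen 2 (rule 60): 00111000000111
Gen 3 (rule 109): 10101011110101
Gen 4 (rule 73): 00000010010000
Gen 5 (rule 105): 11111000000111
Gen 6 (rule 60): 10000100000100
Gen 7 (rule 109): 10110101110101
Gen 8 (rule 73): 00110001010000
Gen 9 (rule 105): 10110100100111
Gen 10 (rule 60): 11101110110100
Gen 11 (rule 109): 10111011111101
Gen 12 (rule 73): 00101010000100

Answer: never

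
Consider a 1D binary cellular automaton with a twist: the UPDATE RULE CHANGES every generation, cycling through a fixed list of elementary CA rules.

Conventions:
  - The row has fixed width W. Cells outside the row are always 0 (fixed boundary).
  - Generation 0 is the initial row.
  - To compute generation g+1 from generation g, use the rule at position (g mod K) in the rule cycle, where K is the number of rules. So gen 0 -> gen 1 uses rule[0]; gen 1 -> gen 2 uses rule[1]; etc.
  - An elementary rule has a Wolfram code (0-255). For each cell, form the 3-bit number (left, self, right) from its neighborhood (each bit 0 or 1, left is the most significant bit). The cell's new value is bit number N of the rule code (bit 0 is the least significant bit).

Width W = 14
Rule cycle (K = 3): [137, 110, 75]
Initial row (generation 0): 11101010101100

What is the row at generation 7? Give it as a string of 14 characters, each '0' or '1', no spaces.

Gen 0: 11101010101100
Gen 1 (rule 137): 11000000001001
Gen 2 (rule 110): 11000000011011
Gen 3 (rule 75): 11011111111011
Gen 4 (rule 137): 10011111110010
Gen 5 (rule 110): 10110000010110
Gen 6 (rule 75): 00110111100110
Gen 7 (rule 137): 10100111000100

Answer: 10100111000100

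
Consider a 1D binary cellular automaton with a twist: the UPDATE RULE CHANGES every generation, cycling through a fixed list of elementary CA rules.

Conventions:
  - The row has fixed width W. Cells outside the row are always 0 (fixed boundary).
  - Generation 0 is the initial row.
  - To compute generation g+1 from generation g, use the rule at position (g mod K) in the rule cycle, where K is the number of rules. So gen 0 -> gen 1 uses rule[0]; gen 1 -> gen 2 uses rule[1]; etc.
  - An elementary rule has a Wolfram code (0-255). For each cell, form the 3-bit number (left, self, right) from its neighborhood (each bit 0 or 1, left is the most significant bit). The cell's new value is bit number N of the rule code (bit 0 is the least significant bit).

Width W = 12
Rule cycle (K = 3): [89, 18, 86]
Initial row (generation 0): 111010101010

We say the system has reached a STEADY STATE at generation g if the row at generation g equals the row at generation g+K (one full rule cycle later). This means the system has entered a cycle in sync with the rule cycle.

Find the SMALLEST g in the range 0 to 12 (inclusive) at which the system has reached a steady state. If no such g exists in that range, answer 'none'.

Answer: 5

Derivation:
Gen 0: 111010101010
Gen 1 (rule 89): 101000000001
Gen 2 (rule 18): 000100000010
Gen 3 (rule 86): 001110000111
Gen 4 (rule 89): 101011110101
Gen 5 (rule 18): 000000000000
Gen 6 (rule 86): 000000000000
Gen 7 (rule 89): 111111111111
Gen 8 (rule 18): 000000000000
Gen 9 (rule 86): 000000000000
Gen 10 (rule 89): 111111111111
Gen 11 (rule 18): 000000000000
Gen 12 (rule 86): 000000000000
Gen 13 (rule 89): 111111111111
Gen 14 (rule 18): 000000000000
Gen 15 (rule 86): 000000000000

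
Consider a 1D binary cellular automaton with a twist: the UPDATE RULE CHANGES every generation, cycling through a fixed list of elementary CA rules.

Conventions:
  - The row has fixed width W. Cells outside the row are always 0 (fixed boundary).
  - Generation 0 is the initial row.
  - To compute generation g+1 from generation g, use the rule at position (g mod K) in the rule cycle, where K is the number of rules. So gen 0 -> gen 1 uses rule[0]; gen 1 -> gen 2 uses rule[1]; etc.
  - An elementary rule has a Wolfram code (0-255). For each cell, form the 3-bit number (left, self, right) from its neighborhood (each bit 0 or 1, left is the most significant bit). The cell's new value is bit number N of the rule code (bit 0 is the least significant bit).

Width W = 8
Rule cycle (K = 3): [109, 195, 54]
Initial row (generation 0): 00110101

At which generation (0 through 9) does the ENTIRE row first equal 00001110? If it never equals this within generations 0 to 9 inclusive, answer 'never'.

Answer: never

Derivation:
Gen 0: 00110101
Gen 1 (rule 109): 10111111
Gen 2 (rule 195): 00011111
Gen 3 (rule 54): 00100000
Gen 4 (rule 109): 10101111
Gen 5 (rule 195): 00000111
Gen 6 (rule 54): 00001000
Gen 7 (rule 109): 11101011
Gen 8 (rule 195): 01100001
Gen 9 (rule 54): 10010011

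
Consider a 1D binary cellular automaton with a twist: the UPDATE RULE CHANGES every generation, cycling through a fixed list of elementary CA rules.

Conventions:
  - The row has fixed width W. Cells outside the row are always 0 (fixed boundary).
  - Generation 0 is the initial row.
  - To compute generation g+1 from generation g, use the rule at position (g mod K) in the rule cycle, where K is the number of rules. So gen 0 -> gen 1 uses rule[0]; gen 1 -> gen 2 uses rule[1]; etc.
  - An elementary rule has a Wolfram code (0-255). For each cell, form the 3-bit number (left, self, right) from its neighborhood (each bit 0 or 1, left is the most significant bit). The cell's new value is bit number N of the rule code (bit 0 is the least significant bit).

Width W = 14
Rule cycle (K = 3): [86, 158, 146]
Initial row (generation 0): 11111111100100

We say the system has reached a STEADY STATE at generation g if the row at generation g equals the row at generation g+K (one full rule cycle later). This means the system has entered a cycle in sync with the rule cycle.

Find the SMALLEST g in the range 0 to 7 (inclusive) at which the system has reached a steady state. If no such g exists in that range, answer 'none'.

Gen 0: 11111111100100
Gen 1 (rule 86): 00000000111110
Gen 2 (rule 158): 00000001111101
Gen 3 (rule 146): 00000010111000
Gen 4 (rule 86): 00000110001100
Gen 5 (rule 158): 00001101011010
Gen 6 (rule 146): 00010000000001
Gen 7 (rule 86): 00111000000011
Gen 8 (rule 158): 01110100000110
Gen 9 (rule 146): 10100010001001
Gen 10 (rule 86): 10110111011111

Answer: none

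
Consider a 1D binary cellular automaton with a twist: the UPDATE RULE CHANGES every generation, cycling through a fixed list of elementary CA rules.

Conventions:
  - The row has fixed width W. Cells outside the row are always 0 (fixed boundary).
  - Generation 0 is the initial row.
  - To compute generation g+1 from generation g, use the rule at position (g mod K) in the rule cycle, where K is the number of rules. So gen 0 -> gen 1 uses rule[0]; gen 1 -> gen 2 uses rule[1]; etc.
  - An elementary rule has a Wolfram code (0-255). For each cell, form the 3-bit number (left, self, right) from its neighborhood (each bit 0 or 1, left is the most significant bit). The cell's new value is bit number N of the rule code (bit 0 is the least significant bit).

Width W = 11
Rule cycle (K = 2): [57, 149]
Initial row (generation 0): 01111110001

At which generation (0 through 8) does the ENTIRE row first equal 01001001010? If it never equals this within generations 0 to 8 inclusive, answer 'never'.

Gen 0: 01111110001
Gen 1 (rule 57): 01000001100
Gen 2 (rule 149): 01111100011
Gen 3 (rule 57): 01000011010
Gen 4 (rule 149): 01111000011
Gen 5 (rule 57): 01000111010
Gen 6 (rule 149): 01110010011
Gen 7 (rule 57): 01001001010
Gen 8 (rule 149): 01101101011

Answer: 7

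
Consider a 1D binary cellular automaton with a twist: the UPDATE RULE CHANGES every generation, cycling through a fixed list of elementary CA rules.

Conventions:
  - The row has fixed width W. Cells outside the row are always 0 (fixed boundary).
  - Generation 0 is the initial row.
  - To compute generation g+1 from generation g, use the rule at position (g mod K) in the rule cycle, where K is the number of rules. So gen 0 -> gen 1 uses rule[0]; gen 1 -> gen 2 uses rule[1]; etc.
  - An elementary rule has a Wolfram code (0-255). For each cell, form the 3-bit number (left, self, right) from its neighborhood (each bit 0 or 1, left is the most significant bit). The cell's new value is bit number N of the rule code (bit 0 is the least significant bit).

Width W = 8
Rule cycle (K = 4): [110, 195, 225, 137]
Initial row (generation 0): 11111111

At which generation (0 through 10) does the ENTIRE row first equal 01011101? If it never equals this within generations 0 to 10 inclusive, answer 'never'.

Answer: 10

Derivation:
Gen 0: 11111111
Gen 1 (rule 110): 10000001
Gen 2 (rule 195): 00111110
Gen 3 (rule 225): 10011110
Gen 4 (rule 137): 00011100
Gen 5 (rule 110): 00110100
Gen 6 (rule 195): 11010001
Gen 7 (rule 225): 01100100
Gen 8 (rule 137): 01000001
Gen 9 (rule 110): 11000011
Gen 10 (rule 195): 01011101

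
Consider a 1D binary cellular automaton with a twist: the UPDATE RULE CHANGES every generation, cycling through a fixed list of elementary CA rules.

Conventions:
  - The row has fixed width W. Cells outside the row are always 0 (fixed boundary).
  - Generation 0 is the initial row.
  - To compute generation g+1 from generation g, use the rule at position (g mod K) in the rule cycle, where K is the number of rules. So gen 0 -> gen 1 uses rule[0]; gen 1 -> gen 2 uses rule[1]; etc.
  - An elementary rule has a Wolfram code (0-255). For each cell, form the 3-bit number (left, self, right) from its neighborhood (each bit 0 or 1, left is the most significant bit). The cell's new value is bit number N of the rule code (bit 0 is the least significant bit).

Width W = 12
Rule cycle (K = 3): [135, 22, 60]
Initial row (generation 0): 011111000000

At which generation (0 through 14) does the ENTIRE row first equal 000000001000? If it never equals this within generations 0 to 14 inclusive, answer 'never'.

Answer: 14

Derivation:
Gen 0: 011111000000
Gen 1 (rule 135): 101110011111
Gen 2 (rule 22): 100001100000
Gen 3 (rule 60): 110001010000
Gen 4 (rule 135): 000111010111
Gen 5 (rule 22): 001000010000
Gen 6 (rule 60): 001100011000
Gen 7 (rule 135): 110001100011
Gen 8 (rule 22): 001010010100
Gen 9 (rule 60): 001111011110
Gen 10 (rule 135): 110110001100
Gen 11 (rule 22): 000001010010
Gen 12 (rule 60): 000001111011
Gen 13 (rule 135): 111110110000
Gen 14 (rule 22): 000000001000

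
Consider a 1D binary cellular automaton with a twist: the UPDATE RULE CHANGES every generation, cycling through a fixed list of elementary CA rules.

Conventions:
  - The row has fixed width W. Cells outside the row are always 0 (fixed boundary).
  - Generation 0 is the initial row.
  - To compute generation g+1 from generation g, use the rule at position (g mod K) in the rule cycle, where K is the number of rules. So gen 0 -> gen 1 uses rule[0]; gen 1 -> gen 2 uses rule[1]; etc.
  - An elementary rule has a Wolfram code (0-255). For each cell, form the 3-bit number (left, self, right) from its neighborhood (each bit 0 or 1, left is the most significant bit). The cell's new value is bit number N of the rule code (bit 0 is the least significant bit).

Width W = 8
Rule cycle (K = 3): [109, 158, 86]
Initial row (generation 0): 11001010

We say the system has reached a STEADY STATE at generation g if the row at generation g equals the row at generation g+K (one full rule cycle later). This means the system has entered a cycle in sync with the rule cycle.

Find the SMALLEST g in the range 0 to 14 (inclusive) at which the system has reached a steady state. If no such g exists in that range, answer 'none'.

Answer: none

Derivation:
Gen 0: 11001010
Gen 1 (rule 109): 11001110
Gen 2 (rule 158): 10111101
Gen 3 (rule 86): 10000101
Gen 4 (rule 109): 10110111
Gen 5 (rule 158): 10100110
Gen 6 (rule 86): 10111011
Gen 7 (rule 109): 11101111
Gen 8 (rule 158): 11001110
Gen 9 (rule 86): 01110011
Gen 10 (rule 109): 01010011
Gen 11 (rule 158): 11011110
Gen 12 (rule 86): 01000011
Gen 13 (rule 109): 01011011
Gen 14 (rule 158): 11010010
Gen 15 (rule 86): 01011111
Gen 16 (rule 109): 01110001
Gen 17 (rule 158): 11101011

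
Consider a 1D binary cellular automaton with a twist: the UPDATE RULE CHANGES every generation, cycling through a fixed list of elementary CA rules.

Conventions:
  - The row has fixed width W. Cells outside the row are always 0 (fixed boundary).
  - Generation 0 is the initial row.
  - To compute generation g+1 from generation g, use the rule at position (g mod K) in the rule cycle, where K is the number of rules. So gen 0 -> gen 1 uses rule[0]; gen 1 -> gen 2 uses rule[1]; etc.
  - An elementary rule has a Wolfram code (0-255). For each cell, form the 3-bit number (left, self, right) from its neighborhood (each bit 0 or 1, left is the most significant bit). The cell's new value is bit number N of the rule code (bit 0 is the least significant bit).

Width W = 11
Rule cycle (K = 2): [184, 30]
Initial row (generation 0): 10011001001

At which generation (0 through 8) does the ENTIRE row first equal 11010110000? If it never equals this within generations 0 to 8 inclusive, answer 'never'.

Gen 0: 10011001001
Gen 1 (rule 184): 01010100100
Gen 2 (rule 30): 11010111110
Gen 3 (rule 184): 10101111101
Gen 4 (rule 30): 10101000001
Gen 5 (rule 184): 01010100000
Gen 6 (rule 30): 11010110000
Gen 7 (rule 184): 10101101000
Gen 8 (rule 30): 10101001100

Answer: 6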